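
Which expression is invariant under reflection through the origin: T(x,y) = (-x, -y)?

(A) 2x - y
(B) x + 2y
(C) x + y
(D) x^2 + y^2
D

The map is reflection through the origin: T(x,y) = (-x, -y).
Substitute the transformed coordinates into each option and compare with the original:
(A) 2x - y  ->  2(-x) - (-y) = -2x + y   [differs from 2x - y: not invariant]
(B) x + 2y  ->  (-x) + 2(-y) = -x - 2y   [differs from x + 2y: not invariant]
(C) x + y  ->  (-x) + (-y) = -x - y   [differs from x + y: not invariant]
(D) x^2 + y^2  ->  (-x)^2 + (-y)^2 = x^2 + y^2   [equals x^2 + y^2: invariant]

Only option (D), x^2 + y^2, is unchanged by the transformation.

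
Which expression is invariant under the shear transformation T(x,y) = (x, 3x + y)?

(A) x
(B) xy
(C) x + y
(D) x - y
A

Under the shear T(x,y) = (x, 3x + y):
Substitute the transformed coordinates into each option and compare with the original:
(A) x  ->  (x) = x   [equals x: invariant]
(B) xy  ->  (x)(3x + y) = 3x^2 + xy   [differs from xy: not invariant]
(C) x + y  ->  (x) + (3x + y) = 4x + y   [differs from x + y: not invariant]
(D) x - y  ->  (x) - (3x + y) = -2x - y   [differs from x - y: not invariant]

Only option (A), x, is unchanged by the transformation.
A vertical shear moves points parallel to the y-axis, so the x-coordinate (and any function of x alone) is unchanged.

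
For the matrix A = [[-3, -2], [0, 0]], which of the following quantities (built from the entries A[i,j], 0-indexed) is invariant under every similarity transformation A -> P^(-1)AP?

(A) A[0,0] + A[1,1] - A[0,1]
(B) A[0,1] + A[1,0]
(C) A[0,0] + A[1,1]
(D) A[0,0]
C

A[0,0] + A[1,1] is the trace of A. By the cyclic property of the trace, tr(P^(-1)AP) = tr(APP^(-1)) = tr(A), so it is the same for every matrix similar to A.

The other combinations are not similarity invariants. For example, take P = [[1, 1], [1, 2]] (det P = 1), so P^(-1) = [[2, -1], [-1, 1]] and
B = P^(-1)AP = [[-10, -14], [5, 7]].
Evaluating each option on A and on B:
(A) A[0,0] + A[1,1] - A[0,1]: -1 for A, 11 for B -> changes
(B) A[0,1] + A[1,0]: -2 for A, -9 for B -> changes
(C) A[0,0] + A[1,1]: -3 for A, -3 for B -> unchanged
(D) A[0,0]: -3 for A, -10 for B -> changes

Only (C) A[0,0] + A[1,1] = -3 survives (and it does so for every P, not just this one), so it is the invariant.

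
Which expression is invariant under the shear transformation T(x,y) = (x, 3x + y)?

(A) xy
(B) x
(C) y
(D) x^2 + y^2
B

Under the shear T(x,y) = (x, 3x + y):
Substitute the transformed coordinates into each option and compare with the original:
(A) xy  ->  (x)(3x + y) = 3x^2 + xy   [differs from xy: not invariant]
(B) x  ->  (x) = x   [equals x: invariant]
(C) y  ->  (3x + y) = 3x + y   [differs from y: not invariant]
(D) x^2 + y^2  ->  (x)^2 + (3x + y)^2 = 10x^2 + 6xy + y^2   [differs from x^2 + y^2: not invariant]

Only option (B), x, is unchanged by the transformation.
A vertical shear moves points parallel to the y-axis, so the x-coordinate (and any function of x alone) is unchanged.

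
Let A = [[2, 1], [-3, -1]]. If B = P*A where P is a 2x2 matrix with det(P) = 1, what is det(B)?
1

By the multiplicative property of determinants, det(B) = det(P*A) = det(P) * det(A) = det(A),
so the determinant is invariant under multiplication by any determinant-1 matrix; we just need det(A).

det(A) = (2)(-1) - (1)(-3) = -2 - (-3) = 1

Therefore det(B) = 1 * 1 = 1.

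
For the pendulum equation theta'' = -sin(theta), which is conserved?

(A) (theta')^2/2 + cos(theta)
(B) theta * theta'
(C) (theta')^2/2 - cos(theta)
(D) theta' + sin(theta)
C

A first integral I satisfies dI/dt = 0 along every solution. Differentiate each option and use the equation of motion:
(A) d/dt[(theta')^2/2 + cos(theta)] = theta' theta'' - sin(theta) theta' = -2 theta' sin(theta), not identically 0
(B) d/dt[theta * theta'] = (theta')^2 + theta theta'' = (theta')^2 - theta sin(theta), not identically 0
(C) d/dt[(theta')^2/2 - cos(theta)] = theta' theta'' + sin(theta) theta' = theta'(-sin(theta)) + theta' sin(theta) = 0
(D) d/dt[theta' + sin(theta)] = theta'' + cos(theta) theta' = -sin(theta) + theta' cos(theta), not identically 0

Only (C) has zero time-derivative. This is the total energy: kinetic (theta')^2/2 plus potential -cos(theta).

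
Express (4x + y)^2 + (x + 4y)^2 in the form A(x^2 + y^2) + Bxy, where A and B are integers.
17(x^2 + y^2) + 16xy

Expanding: (4x + y)^2 = 16x^2 + 8xy + y^2
(x + 4y)^2 = x^2 + 8xy + 16y^2
Sum = (16+1)(x^2+y^2) + 16xy = 17(x^2 + y^2) + 16xy
This is symmetric in x and y.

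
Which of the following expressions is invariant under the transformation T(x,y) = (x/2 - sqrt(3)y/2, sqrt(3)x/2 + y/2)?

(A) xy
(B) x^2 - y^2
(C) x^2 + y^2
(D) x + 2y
C

An expression E(x,y) is invariant under T if E(T(x,y)) = E(x,y). Here T(x,y) = (x/2 - sqrt(3)y/2, sqrt(3)x/2 + y/2).
Substitute the transformed coordinates into each option and compare with the original:
(A) xy  ->  (x/2 - sqrt(3)y/2)(sqrt(3)x/2 + y/2) = sqrt(3)x^2/4 - xy/2 - sqrt(3)y^2/4   [differs from xy: not invariant]
(B) x^2 - y^2  ->  (x/2 - sqrt(3)y/2)^2 - (sqrt(3)x/2 + y/2)^2 = -x^2/2 - sqrt(3)xy + y^2/2   [differs from x^2 - y^2: not invariant]
(C) x^2 + y^2  ->  (x/2 - sqrt(3)y/2)^2 + (sqrt(3)x/2 + y/2)^2 = x^2 + y^2   [equals x^2 + y^2: invariant]
(D) x + 2y  ->  (x/2 - sqrt(3)y/2) + 2(sqrt(3)x/2 + y/2) = x/2 + sqrt(3)x - sqrt(3)y/2 + y   [differs from x + 2y: not invariant]

Only option (C), x^2 + y^2, is unchanged by the transformation.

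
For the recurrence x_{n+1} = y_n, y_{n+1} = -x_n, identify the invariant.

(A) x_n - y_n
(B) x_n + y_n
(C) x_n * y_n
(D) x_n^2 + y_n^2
D

For the recurrence x_{n+1} = y_n, y_{n+1} = -x_n:

x_{n+1}^2 + y_{n+1}^2 = y_n^2 + (-x_n)^2 = x_n^2 + y_n^2
The sum of squares is conserved (like energy in a harmonic oscillator).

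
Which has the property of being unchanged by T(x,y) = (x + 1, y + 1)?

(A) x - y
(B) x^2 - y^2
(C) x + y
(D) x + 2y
A

An expression E(x,y) is invariant under T if E(T(x,y)) = E(x,y). Here T(x,y) = (x + 1, y + 1).
Substitute the transformed coordinates into each option and compare with the original:
(A) x - y  ->  (x + 1) - (y + 1) = x - y   [equals x - y: invariant]
(B) x^2 - y^2  ->  (x + 1)^2 - (y + 1)^2 = x^2 + 2x - y^2 - 2y   [differs from x^2 - y^2: not invariant]
(C) x + y  ->  (x + 1) + (y + 1) = x + y + 2   [differs from x + y: not invariant]
(D) x + 2y  ->  (x + 1) + 2(y + 1) = x + 2y + 3   [differs from x + 2y: not invariant]

Only option (A), x - y, is unchanged by the transformation.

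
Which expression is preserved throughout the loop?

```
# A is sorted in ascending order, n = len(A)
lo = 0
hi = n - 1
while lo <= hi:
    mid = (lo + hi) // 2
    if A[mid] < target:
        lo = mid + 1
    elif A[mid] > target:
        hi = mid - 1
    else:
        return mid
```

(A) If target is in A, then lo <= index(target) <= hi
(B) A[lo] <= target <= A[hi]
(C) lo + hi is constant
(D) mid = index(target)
A

A loop invariant must hold before the first iteration and be re-established by every execution of the body.

(A) If target is in A, then lo <= index(target) <= hi: Before the loop [lo, hi] = [0, n-1] covers every index. When A[mid] < target, sortedness puts target strictly to the right of mid, so setting lo = mid + 1 keeps index(target) in [lo, hi]; symmetrically for hi = mid - 1. Hence 'if target is in A then lo <= index(target) <= hi' holds after every iteration, and when lo > hi it proves target is absent.

The other options fail:
(B) A[lo] <= target <= A[hi]: fails when target is not in A (e.g. target < A[0] already violates it before the loop), so it is not maintained in general.
(C) lo + hi is constant: each iteration moves exactly one of lo, hi, so lo + hi changes (e.g. 0 + (n-1) becomes (mid+1) + (n-1)).
(D) mid = index(target): mid is just the current probe; it equals index(target) only on the iteration that returns.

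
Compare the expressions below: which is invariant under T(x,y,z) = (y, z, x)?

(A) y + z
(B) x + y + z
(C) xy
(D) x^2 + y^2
B

Apply T(x,y,z) = (y, z, x) to each option, i.e. replace (x, y, z) by the transformed coordinates.
Substitute the transformed coordinates into each option and compare with the original:
(A) y + z  ->  (z) + (x) = x + z   [differs from y + z: not invariant]
(B) x + y + z  ->  (y) + (z) + (x) = x + y + z   [equals x + y + z: invariant]
(C) xy  ->  (y)(z) = yz   [differs from xy: not invariant]
(D) x^2 + y^2  ->  (y)^2 + (z)^2 = y^2 + z^2   [differs from x^2 + y^2: not invariant]

Only option (B), x + y + z, is unchanged by the transformation.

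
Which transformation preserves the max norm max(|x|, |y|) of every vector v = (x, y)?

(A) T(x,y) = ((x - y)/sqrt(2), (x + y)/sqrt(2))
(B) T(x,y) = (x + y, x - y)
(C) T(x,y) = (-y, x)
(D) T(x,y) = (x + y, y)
C

A transformation preserves a norm if ||T(v)|| = ||v|| for every v; a single vector where the norm changes rules an option out.

(A) T(x,y) = ((x - y)/sqrt(2), (x + y)/sqrt(2)): v = (1, 0) has norm max(|1|, |0|) = 1, but T(v) = (sqrt(2)/2, sqrt(2)/2) has norm sqrt(2)/2 -- not preserved.
(B) T(x,y) = (x + y, x - y): v = (1, 1) has norm max(|1|, |1|) = 1, but T(v) = (2, 0) has norm 2 -- not preserved.
(C) T(x,y) = (-y, x): preserves the norm -- it only permutes the coordinates and/or flips signs, which leaves max(|x|, |y|) unchanged.
(D) T(x,y) = (x + y, y): v = (1, 1) has norm max(|1|, |1|) = 1, but T(v) = (2, 1) has norm 2 -- not preserved.

Therefore the answer is (C).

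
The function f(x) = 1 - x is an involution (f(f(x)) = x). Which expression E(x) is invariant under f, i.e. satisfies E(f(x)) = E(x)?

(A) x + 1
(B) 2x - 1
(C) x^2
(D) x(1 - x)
D

Replace x by f(x) = 1 - x in each option and simplify. As a quick numerical cross-check, also compare E(4) with E(f(4)) = E(-3).

(A) x + 1  ->  (1 - x) + 1 = 2 - x; check: E(4) = 5 but E(-3) = -2.   [not invariant]
(B) 2x - 1  ->  2(1 - x) - 1 = 1 - 2x; check: E(4) = 7 but E(-3) = -7.   [not invariant]
(C) x^2  ->  (1 - x)^2 = (x - 1)^2; check: E(4) = 16 but E(-3) = 9.   [not invariant]
(D) x(1 - x)  ->  (1 - x)(1 - (1 - x)), which simplifies back to x(1 - x); check: E(4) = -12, E(-3) = -12.   [invariant]

Only (D) is unchanged. E is symmetric under swapping x with f(x) = 1 - x, which is exactly what an involution does.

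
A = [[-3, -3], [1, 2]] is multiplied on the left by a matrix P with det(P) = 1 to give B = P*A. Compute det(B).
-3

By the multiplicative property of determinants, det(B) = det(P*A) = det(P) * det(A) = det(A),
so the determinant is invariant under multiplication by any determinant-1 matrix; we just need det(A).

det(A) = (-3)(2) - (-3)(1) = -6 - (-3) = -3

Therefore det(B) = 1 * (-3) = -3.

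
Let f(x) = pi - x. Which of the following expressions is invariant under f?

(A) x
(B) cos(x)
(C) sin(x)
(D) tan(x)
C

For f(x) = pi - x:
sin(pi - x) = sin(x), so sine is invariant under this transformation.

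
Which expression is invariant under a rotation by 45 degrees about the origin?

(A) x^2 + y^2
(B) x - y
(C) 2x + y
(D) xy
A

A rotation by 45 degrees sends (x, y) to (sqrt(2)x/2 - sqrt(2)y/2, sqrt(2)x/2 + sqrt(2)y/2).
Substitute the transformed coordinates into each option and compare with the original:
(A) x^2 + y^2  ->  (sqrt(2)x/2 - sqrt(2)y/2)^2 + (sqrt(2)x/2 + sqrt(2)y/2)^2 = x^2 + y^2   [equals x^2 + y^2: invariant]
(B) x - y  ->  (sqrt(2)x/2 - sqrt(2)y/2) - (sqrt(2)x/2 + sqrt(2)y/2) = -sqrt(2)y   [differs from x - y: not invariant]
(C) 2x + y  ->  2(sqrt(2)x/2 - sqrt(2)y/2) + (sqrt(2)x/2 + sqrt(2)y/2) = 3sqrt(2)x/2 - sqrt(2)y/2   [differs from 2x + y: not invariant]
(D) xy  ->  (sqrt(2)x/2 - sqrt(2)y/2)(sqrt(2)x/2 + sqrt(2)y/2) = x^2/2 - y^2/2   [differs from xy: not invariant]

Only option (A), x^2 + y^2, is unchanged by the transformation.
Geometrically, x^2 + y^2 is the squared distance from the origin, which every rotation about the origin preserves.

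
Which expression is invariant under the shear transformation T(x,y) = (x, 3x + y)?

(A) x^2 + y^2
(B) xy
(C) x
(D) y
C

Under the shear T(x,y) = (x, 3x + y):
Substitute the transformed coordinates into each option and compare with the original:
(A) x^2 + y^2  ->  (x)^2 + (3x + y)^2 = 10x^2 + 6xy + y^2   [differs from x^2 + y^2: not invariant]
(B) xy  ->  (x)(3x + y) = 3x^2 + xy   [differs from xy: not invariant]
(C) x  ->  (x) = x   [equals x: invariant]
(D) y  ->  (3x + y) = 3x + y   [differs from y: not invariant]

Only option (C), x, is unchanged by the transformation.
A vertical shear moves points parallel to the y-axis, so the x-coordinate (and any function of x alone) is unchanged.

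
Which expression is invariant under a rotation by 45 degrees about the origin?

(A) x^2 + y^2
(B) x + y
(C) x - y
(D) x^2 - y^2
A

A rotation by 45 degrees sends (x, y) to (sqrt(2)x/2 - sqrt(2)y/2, sqrt(2)x/2 + sqrt(2)y/2).
Substitute the transformed coordinates into each option and compare with the original:
(A) x^2 + y^2  ->  (sqrt(2)x/2 - sqrt(2)y/2)^2 + (sqrt(2)x/2 + sqrt(2)y/2)^2 = x^2 + y^2   [equals x^2 + y^2: invariant]
(B) x + y  ->  (sqrt(2)x/2 - sqrt(2)y/2) + (sqrt(2)x/2 + sqrt(2)y/2) = sqrt(2)x   [differs from x + y: not invariant]
(C) x - y  ->  (sqrt(2)x/2 - sqrt(2)y/2) - (sqrt(2)x/2 + sqrt(2)y/2) = -sqrt(2)y   [differs from x - y: not invariant]
(D) x^2 - y^2  ->  (sqrt(2)x/2 - sqrt(2)y/2)^2 - (sqrt(2)x/2 + sqrt(2)y/2)^2 = -2xy   [differs from x^2 - y^2: not invariant]

Only option (A), x^2 + y^2, is unchanged by the transformation.
Geometrically, x^2 + y^2 is the squared distance from the origin, which every rotation about the origin preserves.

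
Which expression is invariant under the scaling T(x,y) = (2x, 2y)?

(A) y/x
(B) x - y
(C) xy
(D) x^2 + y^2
A

Under the uniform scaling T(x,y) = (2x, 2y):
Substitute the transformed coordinates into each option and compare with the original:
(A) y/x  ->  (2y)/(2x) = y/x   [equals y/x: invariant]
(B) x - y  ->  (2x) - (2y) = 2x - 2y   [differs from x - y: not invariant]
(C) xy  ->  (2x)(2y) = 4xy   [differs from xy: not invariant]
(D) x^2 + y^2  ->  (2x)^2 + (2y)^2 = 4x^2 + 4y^2   [differs from x^2 + y^2: not invariant]

Only option (A), y/x, is unchanged by the transformation.
The common factor 2 cancels in a ratio of coordinates, while sums, products and sums of squares pick up factors of 2 or 4.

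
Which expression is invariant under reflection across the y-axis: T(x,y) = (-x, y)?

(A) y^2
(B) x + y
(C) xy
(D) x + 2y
A

The map is reflection across the y-axis: T(x,y) = (-x, y).
Substitute the transformed coordinates into each option and compare with the original:
(A) y^2  ->  (y)^2 = y^2   [equals y^2: invariant]
(B) x + y  ->  (-x) + (y) = -x + y   [differs from x + y: not invariant]
(C) xy  ->  (-x)(y) = -xy   [differs from xy: not invariant]
(D) x + 2y  ->  (-x) + 2(y) = -x + 2y   [differs from x + 2y: not invariant]

Only option (A), y^2, is unchanged by the transformation.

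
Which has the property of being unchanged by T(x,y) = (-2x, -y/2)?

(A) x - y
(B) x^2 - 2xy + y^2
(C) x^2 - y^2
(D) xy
D

An expression E(x,y) is invariant under T if E(T(x,y)) = E(x,y). Here T(x,y) = (-2x, -y/2).
Substitute the transformed coordinates into each option and compare with the original:
(A) x - y  ->  (-2x) - (-y/2) = -2x + y/2   [differs from x - y: not invariant]
(B) x^2 - 2xy + y^2  ->  (-2x)^2 - 2(-2x)(-y/2) + (-y/2)^2 = 4x^2 - 2xy + y^2/4   [differs from x^2 - 2xy + y^2: not invariant]
(C) x^2 - y^2  ->  (-2x)^2 - (-y/2)^2 = 4x^2 - y^2/4   [differs from x^2 - y^2: not invariant]
(D) xy  ->  (-2x)(-y/2) = xy   [equals xy: invariant]

Only option (D), xy, is unchanged by the transformation.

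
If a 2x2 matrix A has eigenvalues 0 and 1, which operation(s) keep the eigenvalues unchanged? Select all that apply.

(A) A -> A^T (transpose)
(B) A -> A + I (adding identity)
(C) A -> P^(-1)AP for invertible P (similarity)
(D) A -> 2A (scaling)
A and C

Eigenvalues are preserved by:
1. Similarity transformations: A -> P^(-1)AP (same characteristic polynomial)
2. Transpose: A^T has the same eigenvalues as A

Eigenvalues are NOT preserved by:
- Adding identity: eigenvalues become 0+1, 1+1
- Scaling: eigenvalues become 0, 2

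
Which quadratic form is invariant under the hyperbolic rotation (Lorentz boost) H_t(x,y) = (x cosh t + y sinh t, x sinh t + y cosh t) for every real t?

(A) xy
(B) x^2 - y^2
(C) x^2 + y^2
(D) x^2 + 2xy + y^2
B

Write x' = x cosh t + y sinh t, y' = x sinh t + y cosh t and substitute into each option:
(A) xy: (x cosh t + y sinh t)(x sinh t + y cosh t) = xy(cosh^2 t + sinh^2 t) + (x^2 + y^2) sinh t cosh t = xy cosh 2t + (x^2 + y^2)(sinh 2t)/2   [not invariant for t != 0]
(B) x^2 - y^2: (x cosh t + y sinh t)^2 - (x sinh t + y cosh t)^2 = x^2(cosh^2 t - sinh^2 t) + 2xy(cosh t sinh t - sinh t cosh t) + y^2(sinh^2 t - cosh^2 t) = x^2 - y^2   [invariant, using cosh^2 t - sinh^2 t = 1]
(C) x^2 + y^2: (x cosh t + y sinh t)^2 + (x sinh t + y cosh t)^2 = (x^2 + y^2)(cosh^2 t + sinh^2 t) + 4xy sinh t cosh t = (x^2 + y^2) cosh 2t + 2xy sinh 2t   [not invariant for t != 0]
(D) x^2 + 2xy + y^2: (x' + y')^2 with x' + y' = (x + y)(cosh t + sinh t) = (x + y)e^t, so it becomes (x + y)^2 e^(2t)   [not invariant for t != 0]

Only (B) x^2 - y^2 is unchanged; it is the Minkowski form preserved by Lorentz boosts, just as x^2 + y^2 is preserved by ordinary rotations.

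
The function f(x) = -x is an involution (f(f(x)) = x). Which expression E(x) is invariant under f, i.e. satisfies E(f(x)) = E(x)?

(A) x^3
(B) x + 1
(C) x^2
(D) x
C

Replace x by f(x) = -x in each option and simplify. As a quick numerical cross-check, also compare E(5) with E(f(5)) = E(-5).

(A) x^3  ->  (-x)^3 = -x^3; check: E(5) = 125 but E(-5) = -125.   [not invariant]
(B) x + 1  ->  (-x) + 1 = 1 - x; check: E(5) = 6 but E(-5) = -4.   [not invariant]
(C) x^2  ->  (-x)^2, which simplifies back to x^2; check: E(5) = 25, E(-5) = 25.   [invariant]
(D) x  ->  (-x) = -x; check: E(5) = 5 but E(-5) = -5.   [not invariant]

Only (C) is unchanged. E is symmetric under swapping x with f(x) = -x, which is exactly what an involution does.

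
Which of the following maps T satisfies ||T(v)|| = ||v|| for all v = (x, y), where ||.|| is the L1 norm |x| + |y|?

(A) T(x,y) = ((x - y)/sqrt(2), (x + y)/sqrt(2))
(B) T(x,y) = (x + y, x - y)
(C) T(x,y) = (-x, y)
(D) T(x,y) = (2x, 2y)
C

A transformation preserves a norm if ||T(v)|| = ||v|| for every v; a single vector where the norm changes rules an option out.

(A) T(x,y) = ((x - y)/sqrt(2), (x + y)/sqrt(2)): v = (1, 0) has norm |1| + |0| = 1, but T(v) = (sqrt(2)/2, sqrt(2)/2) has norm sqrt(2) -- not preserved.
(B) T(x,y) = (x + y, x - y): v = (1, 0) has norm |1| + |0| = 1, but T(v) = (1, 1) has norm 2 -- not preserved.
(C) T(x,y) = (-x, y): preserves the norm -- it only permutes the coordinates and/or flips signs, which leaves |x| + |y| unchanged.
(D) T(x,y) = (2x, 2y): v = (1, 0) has norm |1| + |0| = 1, but T(v) = (2, 0) has norm 2 -- not preserved.

Therefore the answer is (C).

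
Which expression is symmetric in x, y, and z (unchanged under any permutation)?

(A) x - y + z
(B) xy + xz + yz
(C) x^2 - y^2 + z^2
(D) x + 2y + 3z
B

A symmetric expression is unchanged when the variables are permuted; here the transformation to test is the swap (x, y) -> (y, x).
A symmetric expression must survive every permutation; the single swap x <-> y already eliminates the distractors, and the keyed expression is also unchanged by x <-> z and y <-> z (each variable enters it in exactly the same way).
Substitute the transformed coordinates into each option and compare with the original:
(A) x - y + z  ->  (y) - (x) + z = -x + y + z   [differs from x - y + z: not invariant]
(B) xy + xz + yz  ->  (y)(x) + (y)z + (x)z = xy + xz + yz   [equals xy + xz + yz: invariant]
(C) x^2 - y^2 + z^2  ->  (y)^2 - (x)^2 + z^2 = -x^2 + y^2 + z^2   [differs from x^2 - y^2 + z^2: not invariant]
(D) x + 2y + 3z  ->  (y) + 2(x) + 3z = 2x + y + 3z   [differs from x + 2y + 3z: not invariant]

Only option (B), xy + xz + yz, is unchanged by the transformation.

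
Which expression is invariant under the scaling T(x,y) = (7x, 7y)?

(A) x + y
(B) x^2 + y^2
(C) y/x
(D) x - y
C

Under the uniform scaling T(x,y) = (7x, 7y):
Substitute the transformed coordinates into each option and compare with the original:
(A) x + y  ->  (7x) + (7y) = 7x + 7y   [differs from x + y: not invariant]
(B) x^2 + y^2  ->  (7x)^2 + (7y)^2 = 49x^2 + 49y^2   [differs from x^2 + y^2: not invariant]
(C) y/x  ->  (7y)/(7x) = y/x   [equals y/x: invariant]
(D) x - y  ->  (7x) - (7y) = 7x - 7y   [differs from x - y: not invariant]

Only option (C), y/x, is unchanged by the transformation.
The common factor 7 cancels in a ratio of coordinates, while sums, products and sums of squares pick up factors of 7 or 49.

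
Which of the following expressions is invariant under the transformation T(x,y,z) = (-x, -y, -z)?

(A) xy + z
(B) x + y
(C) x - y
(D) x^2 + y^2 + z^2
D

Apply T(x,y,z) = (-x, -y, -z) to each option, i.e. replace (x, y, z) by the transformed coordinates.
Substitute the transformed coordinates into each option and compare with the original:
(A) xy + z  ->  (-x)(-y) + (-z) = xy - z   [differs from xy + z: not invariant]
(B) x + y  ->  (-x) + (-y) = -x - y   [differs from x + y: not invariant]
(C) x - y  ->  (-x) - (-y) = -x + y   [differs from x - y: not invariant]
(D) x^2 + y^2 + z^2  ->  (-x)^2 + (-y)^2 + (-z)^2 = x^2 + y^2 + z^2   [equals x^2 + y^2 + z^2: invariant]

Only option (D), x^2 + y^2 + z^2, is unchanged by the transformation.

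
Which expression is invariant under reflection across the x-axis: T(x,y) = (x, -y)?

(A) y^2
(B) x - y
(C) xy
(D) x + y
A

The map is reflection across the x-axis: T(x,y) = (x, -y).
Substitute the transformed coordinates into each option and compare with the original:
(A) y^2  ->  (-y)^2 = y^2   [equals y^2: invariant]
(B) x - y  ->  (x) - (-y) = x + y   [differs from x - y: not invariant]
(C) xy  ->  (x)(-y) = -xy   [differs from xy: not invariant]
(D) x + y  ->  (x) + (-y) = x - y   [differs from x + y: not invariant]

Only option (A), y^2, is unchanged by the transformation.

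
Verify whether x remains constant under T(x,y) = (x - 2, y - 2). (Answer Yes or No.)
No

Substitute T(x,y) = (x - 2, y - 2) into the expression and compare with the original.

Original: x
After applying T: (x - 2) = x - 2

This differs from the original x (difference: -2), so the expression is NOT invariant.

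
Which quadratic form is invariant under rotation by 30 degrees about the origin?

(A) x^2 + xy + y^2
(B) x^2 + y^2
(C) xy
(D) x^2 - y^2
B

Rotation by 30 degrees sends (x, y) to (sqrt(3)x/2 - y/2, x/2 + sqrt(3)y/2).
Substitute the transformed coordinates into each option and compare with the original:
(A) x^2 + xy + y^2  ->  (sqrt(3)x/2 - y/2)^2 + (sqrt(3)x/2 - y/2)(x/2 + sqrt(3)y/2) + (x/2 + sqrt(3)y/2)^2 = sqrt(3)x^2/4 + x^2 + xy/2 - sqrt(3)y^2/4 + y^2   [differs from x^2 + xy + y^2: not invariant]
(B) x^2 + y^2  ->  (sqrt(3)x/2 - y/2)^2 + (x/2 + sqrt(3)y/2)^2 = x^2 + y^2   [equals x^2 + y^2: invariant]
(C) xy  ->  (sqrt(3)x/2 - y/2)(x/2 + sqrt(3)y/2) = sqrt(3)x^2/4 + xy/2 - sqrt(3)y^2/4   [differs from xy: not invariant]
(D) x^2 - y^2  ->  (sqrt(3)x/2 - y/2)^2 - (x/2 + sqrt(3)y/2)^2 = x^2/2 - sqrt(3)xy - y^2/2   [differs from x^2 - y^2: not invariant]

Only option (B), x^2 + y^2, is unchanged by the transformation.
x^2 + y^2 is the squared distance from the origin, which rotations preserve.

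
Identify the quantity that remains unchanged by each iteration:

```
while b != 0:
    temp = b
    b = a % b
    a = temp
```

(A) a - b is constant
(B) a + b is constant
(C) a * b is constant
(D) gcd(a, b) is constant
D

A loop invariant must hold before the first iteration and be re-established by every execution of the body.

(D) gcd(a, b) is constant: One iteration replaces (a, b) by (b, a mod b). Since a mod b = a - q*b for an integer q, any common divisor of a and b divides b and a mod b, and conversely; hence gcd(b, a mod b) = gcd(a, b). For instance (37, 5) -> (5, 2) keeps gcd = 1. At exit b = 0 and a = gcd of the original inputs.

The other options fail:
(A) a - b is constant: e.g. (a, b) = (37, 5) -> (5, 2): the difference goes from 32 to 3.
(B) a + b is constant: e.g. (a, b) = (37, 5) -> (5, 2): the sum goes from 42 to 7.
(C) a * b is constant: e.g. (a, b) = (37, 5) -> (5, 2): the product goes from 185 to 10.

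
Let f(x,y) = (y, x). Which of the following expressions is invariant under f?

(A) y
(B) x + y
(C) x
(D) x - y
B

For f(x,y) = (y, x):
After applying f: x' = y, y' = x. So x' + y' = y + x = x + y.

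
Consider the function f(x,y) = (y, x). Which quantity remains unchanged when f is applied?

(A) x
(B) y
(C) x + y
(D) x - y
C

For f(x,y) = (y, x):
After applying f: x' = y, y' = x. So x' + y' = y + x = x + y.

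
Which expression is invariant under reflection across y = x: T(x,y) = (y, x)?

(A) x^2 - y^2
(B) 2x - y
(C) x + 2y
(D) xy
D

The map is reflection across y = x: T(x,y) = (y, x).
Substitute the transformed coordinates into each option and compare with the original:
(A) x^2 - y^2  ->  (y)^2 - (x)^2 = -x^2 + y^2   [differs from x^2 - y^2: not invariant]
(B) 2x - y  ->  2(y) - (x) = -x + 2y   [differs from 2x - y: not invariant]
(C) x + 2y  ->  (y) + 2(x) = 2x + y   [differs from x + 2y: not invariant]
(D) xy  ->  (y)(x) = xy   [equals xy: invariant]

Only option (D), xy, is unchanged by the transformation.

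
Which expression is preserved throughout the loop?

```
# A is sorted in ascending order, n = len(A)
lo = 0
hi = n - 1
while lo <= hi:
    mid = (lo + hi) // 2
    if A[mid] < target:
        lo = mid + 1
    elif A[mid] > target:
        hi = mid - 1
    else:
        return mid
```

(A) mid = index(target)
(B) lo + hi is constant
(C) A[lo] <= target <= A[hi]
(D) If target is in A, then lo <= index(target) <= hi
D

A loop invariant must hold before the first iteration and be re-established by every execution of the body.

(D) If target is in A, then lo <= index(target) <= hi: Before the loop [lo, hi] = [0, n-1] covers every index. When A[mid] < target, sortedness puts target strictly to the right of mid, so setting lo = mid + 1 keeps index(target) in [lo, hi]; symmetrically for hi = mid - 1. Hence 'if target is in A then lo <= index(target) <= hi' holds after every iteration, and when lo > hi it proves target is absent.

The other options fail:
(A) mid = index(target): mid is just the current probe; it equals index(target) only on the iteration that returns.
(B) lo + hi is constant: each iteration moves exactly one of lo, hi, so lo + hi changes (e.g. 0 + (n-1) becomes (mid+1) + (n-1)).
(C) A[lo] <= target <= A[hi]: fails when target is not in A (e.g. target < A[0] already violates it before the loop), so it is not maintained in general.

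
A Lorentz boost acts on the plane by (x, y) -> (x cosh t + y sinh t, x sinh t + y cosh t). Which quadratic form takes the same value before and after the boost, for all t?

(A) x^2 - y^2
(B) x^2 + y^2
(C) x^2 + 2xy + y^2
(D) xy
A

Write x' = x cosh t + y sinh t, y' = x sinh t + y cosh t and substitute into each option:
(A) x^2 - y^2: (x cosh t + y sinh t)^2 - (x sinh t + y cosh t)^2 = x^2(cosh^2 t - sinh^2 t) + 2xy(cosh t sinh t - sinh t cosh t) + y^2(sinh^2 t - cosh^2 t) = x^2 - y^2   [invariant, using cosh^2 t - sinh^2 t = 1]
(B) x^2 + y^2: (x cosh t + y sinh t)^2 + (x sinh t + y cosh t)^2 = (x^2 + y^2)(cosh^2 t + sinh^2 t) + 4xy sinh t cosh t = (x^2 + y^2) cosh 2t + 2xy sinh 2t   [not invariant for t != 0]
(C) x^2 + 2xy + y^2: (x' + y')^2 with x' + y' = (x + y)(cosh t + sinh t) = (x + y)e^t, so it becomes (x + y)^2 e^(2t)   [not invariant for t != 0]
(D) xy: (x cosh t + y sinh t)(x sinh t + y cosh t) = xy(cosh^2 t + sinh^2 t) + (x^2 + y^2) sinh t cosh t = xy cosh 2t + (x^2 + y^2)(sinh 2t)/2   [not invariant for t != 0]

Only (A) x^2 - y^2 is unchanged; it is the Minkowski form preserved by Lorentz boosts, just as x^2 + y^2 is preserved by ordinary rotations.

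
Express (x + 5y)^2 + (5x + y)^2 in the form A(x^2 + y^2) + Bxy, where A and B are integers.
26(x^2 + y^2) + 20xy

Expanding: (x + 5y)^2 = x^2 + 10xy + 25y^2
(5x + y)^2 = 25x^2 + 10xy + y^2
Sum = (1+25)(x^2+y^2) + 20xy = 26(x^2 + y^2) + 20xy
This is symmetric in x and y.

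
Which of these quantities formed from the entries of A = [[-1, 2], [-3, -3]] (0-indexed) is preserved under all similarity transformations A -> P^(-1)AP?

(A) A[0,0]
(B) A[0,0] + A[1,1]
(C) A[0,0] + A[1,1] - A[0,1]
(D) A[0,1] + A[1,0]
B

A[0,0] + A[1,1] is the trace of A. By the cyclic property of the trace, tr(P^(-1)AP) = tr(APP^(-1)) = tr(A), so it is the same for every matrix similar to A.

The other combinations are not similarity invariants. For example, take P = [[1, 2], [0, 1]] (det P = 1), so P^(-1) = [[1, -2], [0, 1]] and
B = P^(-1)AP = [[5, 18], [-3, -9]].
Evaluating each option on A and on B:
(A) A[0,0]: -1 for A, 5 for B -> changes
(B) A[0,0] + A[1,1]: -4 for A, -4 for B -> unchanged
(C) A[0,0] + A[1,1] - A[0,1]: -6 for A, -22 for B -> changes
(D) A[0,1] + A[1,0]: -1 for A, 15 for B -> changes

Only (B) A[0,0] + A[1,1] = -4 survives (and it does so for every P, not just this one), so it is the invariant.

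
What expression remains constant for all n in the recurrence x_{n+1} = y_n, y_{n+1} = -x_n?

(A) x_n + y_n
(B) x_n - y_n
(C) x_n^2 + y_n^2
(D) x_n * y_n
C

For the recurrence x_{n+1} = y_n, y_{n+1} = -x_n:

x_{n+1}^2 + y_{n+1}^2 = y_n^2 + (-x_n)^2 = x_n^2 + y_n^2
The sum of squares is conserved (like energy in a harmonic oscillator).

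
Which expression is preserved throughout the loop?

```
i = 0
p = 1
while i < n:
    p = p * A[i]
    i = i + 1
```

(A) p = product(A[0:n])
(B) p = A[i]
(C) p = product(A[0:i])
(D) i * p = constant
C

A loop invariant must hold before the first iteration and be re-established by every execution of the body.

(C) p = product(A[0:i]): Initially i = 0 and p = 1 = product of the empty slice A[0:0]. If p = product(A[0:i]) holds at the top of an iteration, the body sets p to product(A[0:i]) * A[i] = product(A[0:i+1]) and then i to i+1, so the property is restored. At exit i = n, giving p = product(A[0:n]).

The other options fail:
(A) p = product(A[0:n]): false before the loop (p = 1, not the full product) -- it only becomes true at exit.
(B) p = A[i]: after the first iteration p = A[0] but i = 1; in general p is a product of several elements, not a single one.
(D) i * p = constant: initially i * p = 0, but after one iteration it is 1 * A[0], which is nonzero in general.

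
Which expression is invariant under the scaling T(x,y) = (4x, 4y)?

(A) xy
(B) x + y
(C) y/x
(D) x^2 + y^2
C

Under the uniform scaling T(x,y) = (4x, 4y):
Substitute the transformed coordinates into each option and compare with the original:
(A) xy  ->  (4x)(4y) = 16xy   [differs from xy: not invariant]
(B) x + y  ->  (4x) + (4y) = 4x + 4y   [differs from x + y: not invariant]
(C) y/x  ->  (4y)/(4x) = y/x   [equals y/x: invariant]
(D) x^2 + y^2  ->  (4x)^2 + (4y)^2 = 16x^2 + 16y^2   [differs from x^2 + y^2: not invariant]

Only option (C), y/x, is unchanged by the transformation.
The common factor 4 cancels in a ratio of coordinates, while sums, products and sums of squares pick up factors of 4 or 16.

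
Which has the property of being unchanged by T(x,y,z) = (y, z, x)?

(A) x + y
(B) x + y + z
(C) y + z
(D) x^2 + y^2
B

Apply T(x,y,z) = (y, z, x) to each option, i.e. replace (x, y, z) by the transformed coordinates.
Substitute the transformed coordinates into each option and compare with the original:
(A) x + y  ->  (y) + (z) = y + z   [differs from x + y: not invariant]
(B) x + y + z  ->  (y) + (z) + (x) = x + y + z   [equals x + y + z: invariant]
(C) y + z  ->  (z) + (x) = x + z   [differs from y + z: not invariant]
(D) x^2 + y^2  ->  (y)^2 + (z)^2 = y^2 + z^2   [differs from x^2 + y^2: not invariant]

Only option (B), x + y + z, is unchanged by the transformation.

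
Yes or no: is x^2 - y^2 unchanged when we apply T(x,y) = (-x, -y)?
Yes

Substitute T(x,y) = (-x, -y) into the expression and compare with the original.

Original: x^2 - y^2
After applying T: (-x)^2 - (-y)^2 = x^2 - y^2

This is identical to the original x^2 - y^2, so the expression is invariant.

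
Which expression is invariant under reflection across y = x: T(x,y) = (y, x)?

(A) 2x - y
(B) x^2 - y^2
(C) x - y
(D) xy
D

The map is reflection across y = x: T(x,y) = (y, x).
Substitute the transformed coordinates into each option and compare with the original:
(A) 2x - y  ->  2(y) - (x) = -x + 2y   [differs from 2x - y: not invariant]
(B) x^2 - y^2  ->  (y)^2 - (x)^2 = -x^2 + y^2   [differs from x^2 - y^2: not invariant]
(C) x - y  ->  (y) - (x) = -x + y   [differs from x - y: not invariant]
(D) xy  ->  (y)(x) = xy   [equals xy: invariant]

Only option (D), xy, is unchanged by the transformation.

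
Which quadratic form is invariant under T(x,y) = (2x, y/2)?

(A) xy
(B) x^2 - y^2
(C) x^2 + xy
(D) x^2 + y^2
A

T multiplies x by 2 and divides y by 2.
Substitute the transformed coordinates into each option and compare with the original:
(A) xy  ->  (2x)(y/2) = xy   [equals xy: invariant]
(B) x^2 - y^2  ->  (2x)^2 - (y/2)^2 = 4x^2 - y^2/4   [differs from x^2 - y^2: not invariant]
(C) x^2 + xy  ->  (2x)^2 + (2x)(y/2) = 4x^2 + xy   [differs from x^2 + xy: not invariant]
(D) x^2 + y^2  ->  (2x)^2 + (y/2)^2 = 4x^2 + y^2/4   [differs from x^2 + y^2: not invariant]

Only option (A), xy, is unchanged by the transformation.
The factors 2 and 1/2 cancel only in the pure product xy.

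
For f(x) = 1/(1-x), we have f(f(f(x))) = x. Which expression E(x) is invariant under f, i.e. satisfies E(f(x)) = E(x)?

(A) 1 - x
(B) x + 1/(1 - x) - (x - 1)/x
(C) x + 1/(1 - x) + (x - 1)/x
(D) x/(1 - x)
C

Replace x by f(x) = 1/(1 - x) in each option and simplify. As a quick numerical cross-check, also compare E(5) with E(f(5)) = E(-1/4).

(A) 1 - x  ->  1 - (1/(1 - x)) = x/(x - 1); check: E(5) = -4 but E(-1/4) = 5/4.   [not invariant]
(B) x + 1/(1 - x) - (x - 1)/x  ->  (1/(1 - x)) + 1/(1 - (1/(1 - x))) - ((1/(1 - x)) - 1)/(1/(1 - x)) = (x^2(1 - x) - x + (x - 1)^2)/(x(x - 1)); check: E(5) = 79/20 but E(-1/4) = -89/20.   [not invariant]
(C) x + 1/(1 - x) + (x - 1)/x  ->  (1/(1 - x)) + 1/(1 - (1/(1 - x))) + ((1/(1 - x)) - 1)/(1/(1 - x)), which simplifies back to x + 1/(1 - x) + (x - 1)/x; check: E(5) = 111/20, E(-1/4) = 111/20.   [invariant]
(D) x/(1 - x)  ->  (1/(1 - x))/(1 - (1/(1 - x))) = -1/x; check: E(5) = -5/4 but E(-1/4) = -1/5.   [not invariant]

Only (C) is unchanged. Indeed f(f(x)) = 1/(1 - 1/(1-x)) = (1-x)/(-x) = (x-1)/x, so E(x) = x + f(x) + f(f(x)) is the sum over the whole 3-cycle; applying f just permutes the three terms cyclically (x -> f(x) -> f(f(x)) -> x), leaving the sum unchanged.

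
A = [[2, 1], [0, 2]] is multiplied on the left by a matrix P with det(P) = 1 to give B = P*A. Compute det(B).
4

By the multiplicative property of determinants, det(B) = det(P*A) = det(P) * det(A) = det(A),
so the determinant is invariant under multiplication by any determinant-1 matrix; we just need det(A).

det(A) = (2)(2) - (1)(0) = 4 - 0 = 4

Therefore det(B) = 1 * 4 = 4.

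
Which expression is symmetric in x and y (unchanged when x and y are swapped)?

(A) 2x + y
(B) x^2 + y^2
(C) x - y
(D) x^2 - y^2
B

A symmetric expression is unchanged when the variables are permuted; here the transformation to test is the swap (x, y) -> (y, x).
Substitute the transformed coordinates into each option and compare with the original:
(A) 2x + y  ->  2(y) + (x) = x + 2y   [differs from 2x + y: not invariant]
(B) x^2 + y^2  ->  (y)^2 + (x)^2 = x^2 + y^2   [equals x^2 + y^2: invariant]
(C) x - y  ->  (y) - (x) = -x + y   [differs from x - y: not invariant]
(D) x^2 - y^2  ->  (y)^2 - (x)^2 = -x^2 + y^2   [differs from x^2 - y^2: not invariant]

Only option (B), x^2 + y^2, is unchanged by the transformation.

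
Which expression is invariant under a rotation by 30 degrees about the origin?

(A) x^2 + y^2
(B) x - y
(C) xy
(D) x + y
A

A rotation by 30 degrees sends (x, y) to (sqrt(3)x/2 - y/2, x/2 + sqrt(3)y/2).
Substitute the transformed coordinates into each option and compare with the original:
(A) x^2 + y^2  ->  (sqrt(3)x/2 - y/2)^2 + (x/2 + sqrt(3)y/2)^2 = x^2 + y^2   [equals x^2 + y^2: invariant]
(B) x - y  ->  (sqrt(3)x/2 - y/2) - (x/2 + sqrt(3)y/2) = -x/2 + sqrt(3)x/2 - sqrt(3)y/2 - y/2   [differs from x - y: not invariant]
(C) xy  ->  (sqrt(3)x/2 - y/2)(x/2 + sqrt(3)y/2) = sqrt(3)x^2/4 + xy/2 - sqrt(3)y^2/4   [differs from xy: not invariant]
(D) x + y  ->  (sqrt(3)x/2 - y/2) + (x/2 + sqrt(3)y/2) = x/2 + sqrt(3)x/2 - y/2 + sqrt(3)y/2   [differs from x + y: not invariant]

Only option (A), x^2 + y^2, is unchanged by the transformation.
Geometrically, x^2 + y^2 is the squared distance from the origin, which every rotation about the origin preserves.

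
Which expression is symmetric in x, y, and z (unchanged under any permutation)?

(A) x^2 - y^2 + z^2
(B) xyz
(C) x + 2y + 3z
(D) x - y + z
B

A symmetric expression is unchanged when the variables are permuted; here the transformation to test is the swap (x, y) -> (y, x).
A symmetric expression must survive every permutation; the single swap x <-> y already eliminates the distractors, and the keyed expression is also unchanged by x <-> z and y <-> z (each variable enters it in exactly the same way).
Substitute the transformed coordinates into each option and compare with the original:
(A) x^2 - y^2 + z^2  ->  (y)^2 - (x)^2 + z^2 = -x^2 + y^2 + z^2   [differs from x^2 - y^2 + z^2: not invariant]
(B) xyz  ->  (y)(x)z = xyz   [equals xyz: invariant]
(C) x + 2y + 3z  ->  (y) + 2(x) + 3z = 2x + y + 3z   [differs from x + 2y + 3z: not invariant]
(D) x - y + z  ->  (y) - (x) + z = -x + y + z   [differs from x - y + z: not invariant]

Only option (B), xyz, is unchanged by the transformation.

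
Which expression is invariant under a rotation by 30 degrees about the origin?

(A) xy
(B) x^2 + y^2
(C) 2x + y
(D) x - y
B

A rotation by 30 degrees sends (x, y) to (sqrt(3)x/2 - y/2, x/2 + sqrt(3)y/2).
Substitute the transformed coordinates into each option and compare with the original:
(A) xy  ->  (sqrt(3)x/2 - y/2)(x/2 + sqrt(3)y/2) = sqrt(3)x^2/4 + xy/2 - sqrt(3)y^2/4   [differs from xy: not invariant]
(B) x^2 + y^2  ->  (sqrt(3)x/2 - y/2)^2 + (x/2 + sqrt(3)y/2)^2 = x^2 + y^2   [equals x^2 + y^2: invariant]
(C) 2x + y  ->  2(sqrt(3)x/2 - y/2) + (x/2 + sqrt(3)y/2) = x/2 + sqrt(3)x - y + sqrt(3)y/2   [differs from 2x + y: not invariant]
(D) x - y  ->  (sqrt(3)x/2 - y/2) - (x/2 + sqrt(3)y/2) = -x/2 + sqrt(3)x/2 - sqrt(3)y/2 - y/2   [differs from x - y: not invariant]

Only option (B), x^2 + y^2, is unchanged by the transformation.
Geometrically, x^2 + y^2 is the squared distance from the origin, which every rotation about the origin preserves.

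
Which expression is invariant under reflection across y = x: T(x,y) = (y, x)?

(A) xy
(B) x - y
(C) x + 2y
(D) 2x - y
A

The map is reflection across y = x: T(x,y) = (y, x).
Substitute the transformed coordinates into each option and compare with the original:
(A) xy  ->  (y)(x) = xy   [equals xy: invariant]
(B) x - y  ->  (y) - (x) = -x + y   [differs from x - y: not invariant]
(C) x + 2y  ->  (y) + 2(x) = 2x + y   [differs from x + 2y: not invariant]
(D) 2x - y  ->  2(y) - (x) = -x + 2y   [differs from 2x - y: not invariant]

Only option (A), xy, is unchanged by the transformation.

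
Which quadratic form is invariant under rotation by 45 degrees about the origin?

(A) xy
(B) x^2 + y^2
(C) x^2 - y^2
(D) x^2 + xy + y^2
B

Rotation by 45 degrees sends (x, y) to (sqrt(2)x/2 - sqrt(2)y/2, sqrt(2)x/2 + sqrt(2)y/2).
Substitute the transformed coordinates into each option and compare with the original:
(A) xy  ->  (sqrt(2)x/2 - sqrt(2)y/2)(sqrt(2)x/2 + sqrt(2)y/2) = x^2/2 - y^2/2   [differs from xy: not invariant]
(B) x^2 + y^2  ->  (sqrt(2)x/2 - sqrt(2)y/2)^2 + (sqrt(2)x/2 + sqrt(2)y/2)^2 = x^2 + y^2   [equals x^2 + y^2: invariant]
(C) x^2 - y^2  ->  (sqrt(2)x/2 - sqrt(2)y/2)^2 - (sqrt(2)x/2 + sqrt(2)y/2)^2 = -2xy   [differs from x^2 - y^2: not invariant]
(D) x^2 + xy + y^2  ->  (sqrt(2)x/2 - sqrt(2)y/2)^2 + (sqrt(2)x/2 - sqrt(2)y/2)(sqrt(2)x/2 + sqrt(2)y/2) + (sqrt(2)x/2 + sqrt(2)y/2)^2 = 3x^2/2 + y^2/2   [differs from x^2 + xy + y^2: not invariant]

Only option (B), x^2 + y^2, is unchanged by the transformation.
x^2 + y^2 is the squared distance from the origin, which rotations preserve.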